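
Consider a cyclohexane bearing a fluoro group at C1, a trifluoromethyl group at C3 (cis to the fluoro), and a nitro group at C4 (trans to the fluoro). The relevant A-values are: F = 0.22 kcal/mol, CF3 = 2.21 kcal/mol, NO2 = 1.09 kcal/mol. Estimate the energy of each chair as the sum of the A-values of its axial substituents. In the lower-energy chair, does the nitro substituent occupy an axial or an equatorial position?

equatorial

Chair I (fluoro axial, trifluoromethyl axial, nitro axial): E = 3.52 kcal/mol.
Chair II (fluoro equatorial, trifluoromethyl equatorial, nitro equatorial): E = 0.00 kcal/mol.
Chair II is the more stable (lower-energy) conformer, and in that chair the nitro group is equatorial.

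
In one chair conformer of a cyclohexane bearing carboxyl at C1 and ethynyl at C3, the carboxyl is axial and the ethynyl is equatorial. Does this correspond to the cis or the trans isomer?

C1 and C3 have the same parity, so their axial bonds point in the same direction.
With same-parity carbons, two substituents on the same face are both axial or both equatorial; opposite faces give one of each.
Here the groups are axial/equatorial → opposite face → trans.

trans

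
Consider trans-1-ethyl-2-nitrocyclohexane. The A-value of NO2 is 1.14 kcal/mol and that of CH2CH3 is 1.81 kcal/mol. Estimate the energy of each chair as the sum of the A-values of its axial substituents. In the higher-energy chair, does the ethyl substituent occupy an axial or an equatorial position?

C1 and C2 have opposite parity, so for the trans isomer the two substituents are e,e in one chair and a,a in the other.
Chair I (nitro axial, ethyl axial): E = 2.95 kcal/mol.
Chair II (nitro equatorial, ethyl equatorial): E = 0.00 kcal/mol.
Chair I is the less stable (higher-energy) conformer, and in that chair the ethyl group is axial.

axial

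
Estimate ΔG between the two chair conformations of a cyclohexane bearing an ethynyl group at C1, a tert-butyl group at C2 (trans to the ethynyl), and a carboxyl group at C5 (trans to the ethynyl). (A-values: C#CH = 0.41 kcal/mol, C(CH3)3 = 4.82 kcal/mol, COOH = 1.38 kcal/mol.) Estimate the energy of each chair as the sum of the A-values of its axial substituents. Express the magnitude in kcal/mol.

3.85 kcal/mol

Chair I (ethynyl axial, tert-butyl axial, carboxyl equatorial): E = 5.23 kcal/mol.
Chair II (ethynyl equatorial, tert-butyl equatorial, carboxyl axial): E = 1.38 kcal/mol.
ΔE = 5.23 − 1.38 = 3.85 kcal/mol; chair II is more stable.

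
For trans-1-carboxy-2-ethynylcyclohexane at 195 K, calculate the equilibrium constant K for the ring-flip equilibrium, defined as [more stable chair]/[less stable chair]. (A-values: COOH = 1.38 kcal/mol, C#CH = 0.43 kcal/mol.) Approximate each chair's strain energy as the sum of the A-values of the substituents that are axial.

C1 and C2 have opposite parity, so for the trans isomer the two substituents are e,e in one chair and a,a in the other.
Chair I (carboxyl axial, ethynyl axial): E = 1.81 kcal/mol; chair II (carboxyl equatorial, ethynyl equatorial): E = 0.00 kcal/mol.
ΔG = 1.81 kcal/mol between the two chairs.
K = exp(ΔG/RT) with R = 1.987×10⁻³ kcal mol⁻¹ K⁻¹ and T = 195 K gives K ≈ 107.

K ≈ 107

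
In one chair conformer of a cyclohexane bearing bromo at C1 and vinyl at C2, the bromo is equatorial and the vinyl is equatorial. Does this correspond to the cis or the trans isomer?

C1 and C2 have opposite parity, so their axial bonds point in opposite directions.
With opposite-parity carbons, two substituents on the same face are one axial and one equatorial; opposite faces give both axial or both equatorial.
Here the groups are equatorial/equatorial → opposite face → trans.

trans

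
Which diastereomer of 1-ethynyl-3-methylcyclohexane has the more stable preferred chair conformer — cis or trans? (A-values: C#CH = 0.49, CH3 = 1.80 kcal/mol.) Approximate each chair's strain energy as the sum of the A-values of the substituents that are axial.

At 1,3 positions (parity same): cis → (e,e or a,a); trans → (a,e or e,a).
Best chair for cis: E = 0.00 kcal/mol; best chair for trans: E = 0.49 kcal/mol.
The cis isomer is lower by 0.49 kcal/mol.

cis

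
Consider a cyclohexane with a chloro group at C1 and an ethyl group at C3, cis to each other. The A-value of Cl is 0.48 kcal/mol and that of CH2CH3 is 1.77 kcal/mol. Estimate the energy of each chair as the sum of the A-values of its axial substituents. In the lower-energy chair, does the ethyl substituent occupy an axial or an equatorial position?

equatorial

C1 and C3 have the same parity, so for the cis isomer the two substituents are e,e in one chair and a,a in the other.
Chair I (chloro axial, ethyl axial): E = 2.25 kcal/mol.
Chair II (chloro equatorial, ethyl equatorial): E = 0.00 kcal/mol.
Chair II is the more stable (lower-energy) conformer, and in that chair the ethyl group is equatorial.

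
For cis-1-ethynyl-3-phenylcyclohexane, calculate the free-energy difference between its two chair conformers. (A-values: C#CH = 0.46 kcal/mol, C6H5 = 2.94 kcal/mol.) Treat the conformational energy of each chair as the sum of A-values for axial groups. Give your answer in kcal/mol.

3.40 kcal/mol

C1 and C3 have the same parity, so for the cis isomer the two substituents are e,e in one chair and a,a in the other.
Chair I (ethynyl axial, phenyl axial): E = 3.40 kcal/mol.
Chair II (ethynyl equatorial, phenyl equatorial): E = 0.00 kcal/mol.
ΔE = 3.40 − 0.00 = 3.40 kcal/mol; chair II is more stable.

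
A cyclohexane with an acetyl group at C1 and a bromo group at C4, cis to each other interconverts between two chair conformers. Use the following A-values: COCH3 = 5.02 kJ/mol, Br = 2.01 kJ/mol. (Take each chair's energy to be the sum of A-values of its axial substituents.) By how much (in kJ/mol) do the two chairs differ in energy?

C1 and C4 have opposite parity, so for the cis isomer the two substituents are one axial and one equatorial in each chair.
Chair I (acetyl axial, bromo equatorial): E = 5.02 kJ/mol.
Chair II (acetyl equatorial, bromo axial): E = 2.01 kJ/mol.
ΔE = 5.02 − 2.01 = 3.01 kJ/mol; chair II is more stable.

3.01 kJ/mol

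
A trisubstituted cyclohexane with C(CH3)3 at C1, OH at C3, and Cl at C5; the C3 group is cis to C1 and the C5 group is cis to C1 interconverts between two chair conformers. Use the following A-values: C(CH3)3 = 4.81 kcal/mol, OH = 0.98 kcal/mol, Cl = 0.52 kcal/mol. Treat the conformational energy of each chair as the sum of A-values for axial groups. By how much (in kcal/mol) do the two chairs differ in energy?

6.31 kcal/mol

Chair I (tert-butyl axial, hydroxyl axial, chloro axial): E = 6.31 kcal/mol.
Chair II (tert-butyl equatorial, hydroxyl equatorial, chloro equatorial): E = 0.00 kcal/mol.
ΔE = 6.31 − 0.00 = 6.31 kcal/mol; chair II is more stable.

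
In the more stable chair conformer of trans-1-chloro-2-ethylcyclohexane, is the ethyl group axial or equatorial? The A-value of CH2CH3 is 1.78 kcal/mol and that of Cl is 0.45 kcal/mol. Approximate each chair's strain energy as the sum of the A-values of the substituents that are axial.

C1 and C2 have opposite parity, so for the trans isomer the two substituents are e,e in one chair and a,a in the other.
Chair I (ethyl axial, chloro axial): E = 2.23 kcal/mol.
Chair II (ethyl equatorial, chloro equatorial): E = 0.00 kcal/mol.
Chair II is the more stable (lower-energy) conformer, and in that chair the ethyl group is equatorial.

equatorial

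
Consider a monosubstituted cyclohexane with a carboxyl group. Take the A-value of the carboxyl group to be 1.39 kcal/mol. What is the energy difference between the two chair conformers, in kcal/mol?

1.39 kcal/mol

A monosubstituted cyclohexane has one chair with the carboxyl group axial (E = A = 1.39 kcal/mol) and one with it equatorial (E = 0).
ΔE = 1.39 − 0 = 1.39 kcal/mol.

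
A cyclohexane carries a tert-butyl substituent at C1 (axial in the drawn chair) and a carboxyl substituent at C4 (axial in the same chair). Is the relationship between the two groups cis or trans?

trans

C1 and C4 have opposite parity, so their axial bonds point in opposite directions.
With opposite-parity carbons, two substituents on the same face are one axial and one equatorial; opposite faces give both axial or both equatorial.
Here the groups are axial/axial → opposite face → trans.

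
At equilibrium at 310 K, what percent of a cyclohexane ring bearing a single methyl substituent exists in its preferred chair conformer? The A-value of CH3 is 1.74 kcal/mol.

94.4%

One chair has the methyl group axial (E = 1.74 kcal/mol) and the other has it equatorial (E = 0).
ΔG = 1.74 kcal/mol between the two chairs.
K = exp(ΔG/RT) with R = 1.987×10⁻³ kcal mol⁻¹ K⁻¹ and T = 310 K gives K ≈ 16.9.
Fraction in the lower-energy chair = K/(K+1) = 94.4%.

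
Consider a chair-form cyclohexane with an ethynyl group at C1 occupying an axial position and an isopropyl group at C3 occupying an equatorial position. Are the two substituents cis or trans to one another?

trans

C1 and C3 have the same parity, so their axial bonds point in the same direction.
With same-parity carbons, two substituents on the same face are both axial or both equatorial; opposite faces give one of each.
Here the groups are axial/equatorial → opposite face → trans.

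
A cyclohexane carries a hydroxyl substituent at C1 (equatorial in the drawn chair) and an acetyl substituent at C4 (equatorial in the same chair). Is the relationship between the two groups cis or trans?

trans

C1 and C4 have opposite parity, so their axial bonds point in opposite directions.
With opposite-parity carbons, two substituents on the same face are one axial and one equatorial; opposite faces give both axial or both equatorial.
Here the groups are equatorial/equatorial → opposite face → trans.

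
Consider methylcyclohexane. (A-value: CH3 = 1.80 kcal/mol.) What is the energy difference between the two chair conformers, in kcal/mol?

A monosubstituted cyclohexane has one chair with the methyl group axial (E = A = 1.80 kcal/mol) and one with it equatorial (E = 0).
ΔE = 1.80 − 0 = 1.80 kcal/mol.

1.80 kcal/mol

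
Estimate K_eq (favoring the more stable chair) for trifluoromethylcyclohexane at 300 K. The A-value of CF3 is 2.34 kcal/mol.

One chair has the trifluoromethyl group axial (E = 2.34 kcal/mol) and the other has it equatorial (E = 0).
ΔG = 2.34 kcal/mol between the two chairs.
K = exp(ΔG/RT) with R = 1.987×10⁻³ kcal mol⁻¹ K⁻¹ and T = 300 K gives K ≈ 50.7.

K ≈ 50.7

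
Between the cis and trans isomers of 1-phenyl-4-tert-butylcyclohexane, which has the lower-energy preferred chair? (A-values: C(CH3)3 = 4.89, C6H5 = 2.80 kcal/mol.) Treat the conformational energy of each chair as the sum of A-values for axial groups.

trans

At 1,4 positions (parity opposite): cis → (a,e or e,a); trans → (e,e or a,a).
Best chair for cis: E = 2.80 kcal/mol; best chair for trans: E = 0.00 kcal/mol.
The trans isomer is lower by 2.80 kcal/mol.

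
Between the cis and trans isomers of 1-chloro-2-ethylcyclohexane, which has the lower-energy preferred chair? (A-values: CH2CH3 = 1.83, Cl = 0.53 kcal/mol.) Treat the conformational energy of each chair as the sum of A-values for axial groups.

At 1,2 positions (parity opposite): cis → (a,e or e,a); trans → (e,e or a,a).
Best chair for cis: E = 0.53 kcal/mol; best chair for trans: E = 0.00 kcal/mol.
The trans isomer is lower by 0.53 kcal/mol.

trans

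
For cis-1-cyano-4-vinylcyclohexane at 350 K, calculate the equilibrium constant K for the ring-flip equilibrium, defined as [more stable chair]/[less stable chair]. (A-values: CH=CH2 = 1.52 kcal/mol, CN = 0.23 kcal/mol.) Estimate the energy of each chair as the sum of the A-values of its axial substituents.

K ≈ 6.39

C1 and C4 have opposite parity, so for the cis isomer the two substituents are one axial and one equatorial in each chair.
Chair I (vinyl axial, cyano equatorial): E = 1.52 kcal/mol; chair II (vinyl equatorial, cyano axial): E = 0.23 kcal/mol.
ΔG = 1.29 kcal/mol between the two chairs.
K = exp(ΔG/RT) with R = 1.987×10⁻³ kcal mol⁻¹ K⁻¹ and T = 350 K gives K ≈ 6.39.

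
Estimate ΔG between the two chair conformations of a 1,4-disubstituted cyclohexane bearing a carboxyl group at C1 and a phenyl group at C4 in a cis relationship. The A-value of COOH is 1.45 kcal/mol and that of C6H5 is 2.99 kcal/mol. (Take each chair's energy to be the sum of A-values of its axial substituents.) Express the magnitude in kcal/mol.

C1 and C4 have opposite parity, so for the cis isomer the two substituents are one axial and one equatorial in each chair.
Chair I (carboxyl axial, phenyl equatorial): E = 1.45 kcal/mol.
Chair II (carboxyl equatorial, phenyl axial): E = 2.99 kcal/mol.
ΔE = 2.99 − 1.45 = 1.54 kcal/mol; chair I is more stable.

1.54 kcal/mol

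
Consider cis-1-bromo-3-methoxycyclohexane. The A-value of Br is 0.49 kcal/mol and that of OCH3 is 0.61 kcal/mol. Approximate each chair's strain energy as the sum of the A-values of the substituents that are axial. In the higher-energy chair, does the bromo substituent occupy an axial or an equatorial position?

C1 and C3 have the same parity, so for the cis isomer the two substituents are e,e in one chair and a,a in the other.
Chair I (bromo axial, methoxy axial): E = 1.10 kcal/mol.
Chair II (bromo equatorial, methoxy equatorial): E = 0.00 kcal/mol.
Chair I is the less stable (higher-energy) conformer, and in that chair the bromo group is axial.

axial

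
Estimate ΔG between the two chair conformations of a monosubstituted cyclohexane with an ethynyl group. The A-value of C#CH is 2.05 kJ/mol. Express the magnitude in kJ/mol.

A monosubstituted cyclohexane has one chair with the ethynyl group axial (E = A = 2.05 kJ/mol) and one with it equatorial (E = 0).
ΔE = 2.05 − 0 = 2.05 kJ/mol.

2.05 kJ/mol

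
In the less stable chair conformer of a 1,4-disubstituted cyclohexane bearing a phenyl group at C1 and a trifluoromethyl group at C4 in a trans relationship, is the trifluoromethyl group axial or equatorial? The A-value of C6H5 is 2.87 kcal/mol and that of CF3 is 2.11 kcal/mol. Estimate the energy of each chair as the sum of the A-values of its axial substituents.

C1 and C4 have opposite parity, so for the trans isomer the two substituents are e,e in one chair and a,a in the other.
Chair I (phenyl axial, trifluoromethyl axial): E = 4.98 kcal/mol.
Chair II (phenyl equatorial, trifluoromethyl equatorial): E = 0.00 kcal/mol.
Chair I is the less stable (higher-energy) conformer, and in that chair the trifluoromethyl group is axial.

axial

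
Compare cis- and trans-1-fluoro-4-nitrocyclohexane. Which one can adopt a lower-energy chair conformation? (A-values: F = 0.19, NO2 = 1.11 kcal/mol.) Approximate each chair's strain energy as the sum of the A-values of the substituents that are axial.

trans

At 1,4 positions (parity opposite): cis → (a,e or e,a); trans → (e,e or a,a).
Best chair for cis: E = 0.19 kcal/mol; best chair for trans: E = 0.00 kcal/mol.
The trans isomer is lower by 0.19 kcal/mol.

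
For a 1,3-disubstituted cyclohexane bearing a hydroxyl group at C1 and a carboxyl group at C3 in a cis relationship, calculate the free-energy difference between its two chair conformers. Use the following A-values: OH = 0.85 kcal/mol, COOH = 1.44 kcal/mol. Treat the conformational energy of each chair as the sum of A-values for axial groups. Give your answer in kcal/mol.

C1 and C3 have the same parity, so for the cis isomer the two substituents are e,e in one chair and a,a in the other.
Chair I (hydroxyl axial, carboxyl axial): E = 2.29 kcal/mol.
Chair II (hydroxyl equatorial, carboxyl equatorial): E = 0.00 kcal/mol.
ΔE = 2.29 − 0.00 = 2.29 kcal/mol; chair II is more stable.

2.29 kcal/mol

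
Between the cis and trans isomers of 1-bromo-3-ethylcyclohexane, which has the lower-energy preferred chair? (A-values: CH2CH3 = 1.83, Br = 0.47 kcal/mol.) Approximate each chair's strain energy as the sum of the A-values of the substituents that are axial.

At 1,3 positions (parity same): cis → (e,e or a,a); trans → (a,e or e,a).
Best chair for cis: E = 0.00 kcal/mol; best chair for trans: E = 0.47 kcal/mol.
The cis isomer is lower by 0.47 kcal/mol.

cis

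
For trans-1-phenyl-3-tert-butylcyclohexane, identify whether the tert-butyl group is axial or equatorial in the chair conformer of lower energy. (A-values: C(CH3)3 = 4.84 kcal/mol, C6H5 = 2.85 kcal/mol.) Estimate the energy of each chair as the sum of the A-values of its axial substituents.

C1 and C3 have the same parity, so for the trans isomer the two substituents are one axial and one equatorial in each chair.
Chair I (tert-butyl axial, phenyl equatorial): E = 4.84 kcal/mol.
Chair II (tert-butyl equatorial, phenyl axial): E = 2.85 kcal/mol.
Chair II is the more stable (lower-energy) conformer, and in that chair the tert-butyl group is equatorial.

equatorial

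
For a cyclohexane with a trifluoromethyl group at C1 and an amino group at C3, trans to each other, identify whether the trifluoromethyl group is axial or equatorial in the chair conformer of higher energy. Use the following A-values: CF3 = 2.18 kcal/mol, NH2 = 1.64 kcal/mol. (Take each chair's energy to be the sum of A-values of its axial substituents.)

axial

C1 and C3 have the same parity, so for the trans isomer the two substituents are one axial and one equatorial in each chair.
Chair I (trifluoromethyl axial, amino equatorial): E = 2.18 kcal/mol.
Chair II (trifluoromethyl equatorial, amino axial): E = 1.64 kcal/mol.
Chair I is the less stable (higher-energy) conformer, and in that chair the trifluoromethyl group is axial.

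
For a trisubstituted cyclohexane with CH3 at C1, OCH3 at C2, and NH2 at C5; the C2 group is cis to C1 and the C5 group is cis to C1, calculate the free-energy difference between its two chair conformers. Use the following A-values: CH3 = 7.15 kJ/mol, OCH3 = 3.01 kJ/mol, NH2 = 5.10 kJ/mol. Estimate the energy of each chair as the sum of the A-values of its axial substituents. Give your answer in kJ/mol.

Chair I (methyl axial, methoxy equatorial, amino axial): E = 12.25 kJ/mol.
Chair II (methyl equatorial, methoxy axial, amino equatorial): E = 3.01 kJ/mol.
ΔE = 12.25 − 3.01 = 9.24 kJ/mol; chair II is more stable.

9.24 kJ/mol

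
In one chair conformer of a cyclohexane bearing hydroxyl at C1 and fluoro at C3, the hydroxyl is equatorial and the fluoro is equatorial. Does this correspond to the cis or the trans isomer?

C1 and C3 have the same parity, so their axial bonds point in the same direction.
With same-parity carbons, two substituents on the same face are both axial or both equatorial; opposite faces give one of each.
Here the groups are equatorial/equatorial → same face → cis.

cis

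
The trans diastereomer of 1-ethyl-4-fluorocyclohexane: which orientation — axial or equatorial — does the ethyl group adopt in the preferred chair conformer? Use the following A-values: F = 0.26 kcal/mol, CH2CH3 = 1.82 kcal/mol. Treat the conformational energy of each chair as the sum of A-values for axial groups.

equatorial

C1 and C4 have opposite parity, so for the trans isomer the two substituents are e,e in one chair and a,a in the other.
Chair I (fluoro axial, ethyl axial): E = 2.08 kcal/mol.
Chair II (fluoro equatorial, ethyl equatorial): E = 0.00 kcal/mol.
Chair II is the more stable (lower-energy) conformer, and in that chair the ethyl group is equatorial.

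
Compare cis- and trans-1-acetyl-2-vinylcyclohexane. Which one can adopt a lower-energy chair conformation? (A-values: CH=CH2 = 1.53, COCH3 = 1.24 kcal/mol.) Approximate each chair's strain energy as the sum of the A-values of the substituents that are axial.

trans

At 1,2 positions (parity opposite): cis → (a,e or e,a); trans → (e,e or a,a).
Best chair for cis: E = 1.24 kcal/mol; best chair for trans: E = 0.00 kcal/mol.
The trans isomer is lower by 1.24 kcal/mol.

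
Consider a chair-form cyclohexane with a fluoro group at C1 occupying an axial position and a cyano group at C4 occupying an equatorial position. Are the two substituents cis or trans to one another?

cis

C1 and C4 have opposite parity, so their axial bonds point in opposite directions.
With opposite-parity carbons, two substituents on the same face are one axial and one equatorial; opposite faces give both axial or both equatorial.
Here the groups are axial/equatorial → same face → cis.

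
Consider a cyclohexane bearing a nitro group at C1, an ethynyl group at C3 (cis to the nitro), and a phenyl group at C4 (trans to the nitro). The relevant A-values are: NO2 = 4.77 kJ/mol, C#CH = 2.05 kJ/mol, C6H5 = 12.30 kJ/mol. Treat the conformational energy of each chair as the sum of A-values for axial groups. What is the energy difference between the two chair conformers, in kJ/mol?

Chair I (nitro axial, ethynyl axial, phenyl axial): E = 19.12 kJ/mol.
Chair II (nitro equatorial, ethynyl equatorial, phenyl equatorial): E = 0.00 kJ/mol.
ΔE = 19.12 − 0.00 = 19.12 kJ/mol; chair II is more stable.

19.12 kJ/mol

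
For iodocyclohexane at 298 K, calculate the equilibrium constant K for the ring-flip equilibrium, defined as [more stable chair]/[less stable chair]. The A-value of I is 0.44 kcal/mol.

K ≈ 2.10

One chair has the iodo group axial (E = 0.44 kcal/mol) and the other has it equatorial (E = 0).
ΔG = 0.44 kcal/mol between the two chairs.
K = exp(ΔG/RT) with R = 1.987×10⁻³ kcal mol⁻¹ K⁻¹ and T = 298 K gives K ≈ 2.1.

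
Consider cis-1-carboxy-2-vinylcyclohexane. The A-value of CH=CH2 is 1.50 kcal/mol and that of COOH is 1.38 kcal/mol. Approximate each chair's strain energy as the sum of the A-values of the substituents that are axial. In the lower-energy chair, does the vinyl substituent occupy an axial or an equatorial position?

equatorial

C1 and C2 have opposite parity, so for the cis isomer the two substituents are one axial and one equatorial in each chair.
Chair I (vinyl axial, carboxyl equatorial): E = 1.50 kcal/mol.
Chair II (vinyl equatorial, carboxyl axial): E = 1.38 kcal/mol.
Chair II is the more stable (lower-energy) conformer, and in that chair the vinyl group is equatorial.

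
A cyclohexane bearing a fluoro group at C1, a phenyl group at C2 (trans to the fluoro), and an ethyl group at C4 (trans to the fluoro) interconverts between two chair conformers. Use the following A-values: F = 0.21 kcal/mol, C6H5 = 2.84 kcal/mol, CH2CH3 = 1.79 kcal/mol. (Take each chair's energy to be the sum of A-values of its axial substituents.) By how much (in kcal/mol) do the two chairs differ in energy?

4.84 kcal/mol

Chair I (fluoro axial, phenyl axial, ethyl axial): E = 4.84 kcal/mol.
Chair II (fluoro equatorial, phenyl equatorial, ethyl equatorial): E = 0.00 kcal/mol.
ΔE = 4.84 − 0.00 = 4.84 kcal/mol; chair II is more stable.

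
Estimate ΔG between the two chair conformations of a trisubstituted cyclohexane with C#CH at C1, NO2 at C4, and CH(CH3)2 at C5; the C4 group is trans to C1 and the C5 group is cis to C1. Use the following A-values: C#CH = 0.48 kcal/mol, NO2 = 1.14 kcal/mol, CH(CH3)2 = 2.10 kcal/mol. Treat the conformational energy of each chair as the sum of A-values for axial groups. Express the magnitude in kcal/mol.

3.72 kcal/mol

Chair I (ethynyl axial, nitro axial, isopropyl axial): E = 3.72 kcal/mol.
Chair II (ethynyl equatorial, nitro equatorial, isopropyl equatorial): E = 0.00 kcal/mol.
ΔE = 3.72 − 0.00 = 3.72 kcal/mol; chair II is more stable.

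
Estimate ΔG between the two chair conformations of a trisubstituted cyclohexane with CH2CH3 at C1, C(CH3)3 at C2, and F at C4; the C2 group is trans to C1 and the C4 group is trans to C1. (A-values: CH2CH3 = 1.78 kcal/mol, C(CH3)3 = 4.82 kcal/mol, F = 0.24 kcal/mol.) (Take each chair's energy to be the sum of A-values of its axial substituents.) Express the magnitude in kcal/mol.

6.84 kcal/mol

Chair I (ethyl axial, tert-butyl axial, fluoro axial): E = 6.84 kcal/mol.
Chair II (ethyl equatorial, tert-butyl equatorial, fluoro equatorial): E = 0.00 kcal/mol.
ΔE = 6.84 − 0.00 = 6.84 kcal/mol; chair II is more stable.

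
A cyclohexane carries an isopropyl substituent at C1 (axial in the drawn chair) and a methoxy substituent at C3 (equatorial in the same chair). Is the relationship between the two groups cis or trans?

C1 and C3 have the same parity, so their axial bonds point in the same direction.
With same-parity carbons, two substituents on the same face are both axial or both equatorial; opposite faces give one of each.
Here the groups are axial/equatorial → opposite face → trans.

trans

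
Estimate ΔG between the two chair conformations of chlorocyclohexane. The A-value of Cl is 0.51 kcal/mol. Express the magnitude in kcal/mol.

A monosubstituted cyclohexane has one chair with the chloro group axial (E = A = 0.51 kcal/mol) and one with it equatorial (E = 0).
ΔE = 0.51 − 0 = 0.51 kcal/mol.

0.51 kcal/mol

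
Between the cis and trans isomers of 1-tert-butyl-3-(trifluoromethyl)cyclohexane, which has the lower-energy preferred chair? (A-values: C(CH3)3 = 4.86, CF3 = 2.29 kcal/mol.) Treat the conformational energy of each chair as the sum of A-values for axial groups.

At 1,3 positions (parity same): cis → (e,e or a,a); trans → (a,e or e,a).
Best chair for cis: E = 0.00 kcal/mol; best chair for trans: E = 2.29 kcal/mol.
The cis isomer is lower by 2.29 kcal/mol.

cis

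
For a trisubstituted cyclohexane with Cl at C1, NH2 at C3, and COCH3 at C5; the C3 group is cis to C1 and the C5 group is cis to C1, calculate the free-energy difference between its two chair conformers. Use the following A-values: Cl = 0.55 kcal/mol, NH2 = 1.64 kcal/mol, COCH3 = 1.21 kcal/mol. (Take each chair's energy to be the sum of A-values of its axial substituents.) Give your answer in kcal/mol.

Chair I (chloro axial, amino axial, acetyl axial): E = 3.40 kcal/mol.
Chair II (chloro equatorial, amino equatorial, acetyl equatorial): E = 0.00 kcal/mol.
ΔE = 3.40 − 0.00 = 3.40 kcal/mol; chair II is more stable.

3.40 kcal/mol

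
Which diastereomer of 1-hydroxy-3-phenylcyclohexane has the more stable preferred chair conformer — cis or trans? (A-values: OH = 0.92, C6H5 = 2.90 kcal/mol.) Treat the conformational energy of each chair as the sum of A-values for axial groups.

At 1,3 positions (parity same): cis → (e,e or a,a); trans → (a,e or e,a).
Best chair for cis: E = 0.00 kcal/mol; best chair for trans: E = 0.92 kcal/mol.
The cis isomer is lower by 0.92 kcal/mol.

cis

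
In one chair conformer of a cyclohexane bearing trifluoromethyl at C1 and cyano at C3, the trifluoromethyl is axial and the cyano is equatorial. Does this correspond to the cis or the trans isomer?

C1 and C3 have the same parity, so their axial bonds point in the same direction.
With same-parity carbons, two substituents on the same face are both axial or both equatorial; opposite faces give one of each.
Here the groups are axial/equatorial → opposite face → trans.

trans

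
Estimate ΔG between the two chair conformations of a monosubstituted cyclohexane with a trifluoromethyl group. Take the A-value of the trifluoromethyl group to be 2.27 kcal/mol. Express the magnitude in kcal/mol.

A monosubstituted cyclohexane has one chair with the trifluoromethyl group axial (E = A = 2.27 kcal/mol) and one with it equatorial (E = 0).
ΔE = 2.27 − 0 = 2.27 kcal/mol.

2.27 kcal/mol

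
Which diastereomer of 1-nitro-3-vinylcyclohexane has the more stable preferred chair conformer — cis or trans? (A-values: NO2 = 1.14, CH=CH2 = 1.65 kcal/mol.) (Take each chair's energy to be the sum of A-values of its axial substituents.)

At 1,3 positions (parity same): cis → (e,e or a,a); trans → (a,e or e,a).
Best chair for cis: E = 0.00 kcal/mol; best chair for trans: E = 1.14 kcal/mol.
The cis isomer is lower by 1.14 kcal/mol.

cis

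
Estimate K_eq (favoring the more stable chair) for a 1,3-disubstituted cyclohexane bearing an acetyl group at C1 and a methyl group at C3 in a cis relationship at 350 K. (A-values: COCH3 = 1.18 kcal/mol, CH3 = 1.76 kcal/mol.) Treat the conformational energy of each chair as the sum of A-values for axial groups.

C1 and C3 have the same parity, so for the cis isomer the two substituents are e,e in one chair and a,a in the other.
Chair I (acetyl axial, methyl axial): E = 2.94 kcal/mol; chair II (acetyl equatorial, methyl equatorial): E = 0.00 kcal/mol.
ΔG = 2.94 kcal/mol between the two chairs.
K = exp(ΔG/RT) with R = 1.987×10⁻³ kcal mol⁻¹ K⁻¹ and T = 350 K gives K ≈ 68.5.

K ≈ 68.5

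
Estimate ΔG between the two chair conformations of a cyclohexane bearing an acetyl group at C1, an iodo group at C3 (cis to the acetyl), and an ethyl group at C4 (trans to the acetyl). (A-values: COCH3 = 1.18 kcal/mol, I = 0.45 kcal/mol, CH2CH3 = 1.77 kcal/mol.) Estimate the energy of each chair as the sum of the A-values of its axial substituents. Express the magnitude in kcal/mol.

3.40 kcal/mol

Chair I (acetyl axial, iodo axial, ethyl axial): E = 3.40 kcal/mol.
Chair II (acetyl equatorial, iodo equatorial, ethyl equatorial): E = 0.00 kcal/mol.
ΔE = 3.40 − 0.00 = 3.40 kcal/mol; chair II is more stable.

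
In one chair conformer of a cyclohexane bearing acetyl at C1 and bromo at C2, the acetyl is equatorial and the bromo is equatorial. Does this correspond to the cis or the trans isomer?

trans

C1 and C2 have opposite parity, so their axial bonds point in opposite directions.
With opposite-parity carbons, two substituents on the same face are one axial and one equatorial; opposite faces give both axial or both equatorial.
Here the groups are equatorial/equatorial → opposite face → trans.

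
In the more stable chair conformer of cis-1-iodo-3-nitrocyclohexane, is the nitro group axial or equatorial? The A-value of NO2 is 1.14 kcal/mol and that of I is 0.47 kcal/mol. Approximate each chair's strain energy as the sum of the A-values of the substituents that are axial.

C1 and C3 have the same parity, so for the cis isomer the two substituents are e,e in one chair and a,a in the other.
Chair I (nitro axial, iodo axial): E = 1.61 kcal/mol.
Chair II (nitro equatorial, iodo equatorial): E = 0.00 kcal/mol.
Chair II is the more stable (lower-energy) conformer, and in that chair the nitro group is equatorial.

equatorial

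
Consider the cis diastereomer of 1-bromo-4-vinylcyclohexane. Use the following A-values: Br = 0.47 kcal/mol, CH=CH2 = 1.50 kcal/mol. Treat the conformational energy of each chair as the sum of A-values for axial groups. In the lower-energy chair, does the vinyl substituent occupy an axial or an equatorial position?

C1 and C4 have opposite parity, so for the cis isomer the two substituents are one axial and one equatorial in each chair.
Chair I (bromo axial, vinyl equatorial): E = 0.47 kcal/mol.
Chair II (bromo equatorial, vinyl axial): E = 1.50 kcal/mol.
Chair I is the more stable (lower-energy) conformer, and in that chair the vinyl group is equatorial.

equatorial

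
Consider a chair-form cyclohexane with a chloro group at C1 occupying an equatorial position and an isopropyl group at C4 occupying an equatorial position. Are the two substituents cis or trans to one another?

C1 and C4 have opposite parity, so their axial bonds point in opposite directions.
With opposite-parity carbons, two substituents on the same face are one axial and one equatorial; opposite faces give both axial or both equatorial.
Here the groups are equatorial/equatorial → opposite face → trans.

trans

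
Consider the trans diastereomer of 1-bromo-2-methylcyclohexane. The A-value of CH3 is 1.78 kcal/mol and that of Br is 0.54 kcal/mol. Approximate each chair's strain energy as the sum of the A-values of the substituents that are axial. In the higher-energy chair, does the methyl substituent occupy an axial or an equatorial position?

C1 and C2 have opposite parity, so for the trans isomer the two substituents are e,e in one chair and a,a in the other.
Chair I (methyl axial, bromo axial): E = 2.32 kcal/mol.
Chair II (methyl equatorial, bromo equatorial): E = 0.00 kcal/mol.
Chair I is the less stable (higher-energy) conformer, and in that chair the methyl group is axial.

axial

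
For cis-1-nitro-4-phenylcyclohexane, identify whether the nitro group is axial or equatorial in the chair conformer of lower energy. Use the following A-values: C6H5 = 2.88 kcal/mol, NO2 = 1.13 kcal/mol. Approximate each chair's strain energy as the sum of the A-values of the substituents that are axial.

axial

C1 and C4 have opposite parity, so for the cis isomer the two substituents are one axial and one equatorial in each chair.
Chair I (phenyl axial, nitro equatorial): E = 2.88 kcal/mol.
Chair II (phenyl equatorial, nitro axial): E = 1.13 kcal/mol.
Chair II is the more stable (lower-energy) conformer, and in that chair the nitro group is axial.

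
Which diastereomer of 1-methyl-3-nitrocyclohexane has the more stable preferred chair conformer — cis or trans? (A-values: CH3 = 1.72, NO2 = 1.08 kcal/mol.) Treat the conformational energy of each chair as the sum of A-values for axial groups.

At 1,3 positions (parity same): cis → (e,e or a,a); trans → (a,e or e,a).
Best chair for cis: E = 0.00 kcal/mol; best chair for trans: E = 1.08 kcal/mol.
The cis isomer is lower by 1.08 kcal/mol.

cis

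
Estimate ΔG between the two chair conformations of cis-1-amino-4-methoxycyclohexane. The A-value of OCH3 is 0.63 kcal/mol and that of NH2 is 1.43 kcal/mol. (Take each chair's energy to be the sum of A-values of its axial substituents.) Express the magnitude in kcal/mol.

C1 and C4 have opposite parity, so for the cis isomer the two substituents are one axial and one equatorial in each chair.
Chair I (methoxy axial, amino equatorial): E = 0.63 kcal/mol.
Chair II (methoxy equatorial, amino axial): E = 1.43 kcal/mol.
ΔE = 1.43 − 0.63 = 0.80 kcal/mol; chair I is more stable.

0.80 kcal/mol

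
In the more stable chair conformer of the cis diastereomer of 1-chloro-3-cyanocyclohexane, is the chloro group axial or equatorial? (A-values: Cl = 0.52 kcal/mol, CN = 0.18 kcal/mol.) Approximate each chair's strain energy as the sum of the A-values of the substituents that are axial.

C1 and C3 have the same parity, so for the cis isomer the two substituents are e,e in one chair and a,a in the other.
Chair I (chloro axial, cyano axial): E = 0.70 kcal/mol.
Chair II (chloro equatorial, cyano equatorial): E = 0.00 kcal/mol.
Chair II is the more stable (lower-energy) conformer, and in that chair the chloro group is equatorial.

equatorial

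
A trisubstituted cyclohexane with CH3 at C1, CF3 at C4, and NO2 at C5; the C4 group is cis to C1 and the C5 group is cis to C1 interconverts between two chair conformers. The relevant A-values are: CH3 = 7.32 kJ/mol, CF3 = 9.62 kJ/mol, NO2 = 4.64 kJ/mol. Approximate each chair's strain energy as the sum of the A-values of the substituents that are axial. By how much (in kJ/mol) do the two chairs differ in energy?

Chair I (methyl axial, trifluoromethyl equatorial, nitro axial): E = 11.96 kJ/mol.
Chair II (methyl equatorial, trifluoromethyl axial, nitro equatorial): E = 9.62 kJ/mol.
ΔE = 11.96 − 9.62 = 2.34 kJ/mol; chair II is more stable.

2.34 kJ/mol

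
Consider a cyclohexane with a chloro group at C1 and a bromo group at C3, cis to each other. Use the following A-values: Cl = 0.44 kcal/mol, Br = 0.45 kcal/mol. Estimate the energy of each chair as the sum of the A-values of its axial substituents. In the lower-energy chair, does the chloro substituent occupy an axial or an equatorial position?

equatorial

C1 and C3 have the same parity, so for the cis isomer the two substituents are e,e in one chair and a,a in the other.
Chair I (chloro axial, bromo axial): E = 0.89 kcal/mol.
Chair II (chloro equatorial, bromo equatorial): E = 0.00 kcal/mol.
Chair II is the more stable (lower-energy) conformer, and in that chair the chloro group is equatorial.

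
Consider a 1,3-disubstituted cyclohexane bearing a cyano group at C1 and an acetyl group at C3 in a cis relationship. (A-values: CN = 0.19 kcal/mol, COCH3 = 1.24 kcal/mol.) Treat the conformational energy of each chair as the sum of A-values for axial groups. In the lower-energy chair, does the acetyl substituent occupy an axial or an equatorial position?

C1 and C3 have the same parity, so for the cis isomer the two substituents are e,e in one chair and a,a in the other.
Chair I (cyano axial, acetyl axial): E = 1.43 kcal/mol.
Chair II (cyano equatorial, acetyl equatorial): E = 0.00 kcal/mol.
Chair II is the more stable (lower-energy) conformer, and in that chair the acetyl group is equatorial.

equatorial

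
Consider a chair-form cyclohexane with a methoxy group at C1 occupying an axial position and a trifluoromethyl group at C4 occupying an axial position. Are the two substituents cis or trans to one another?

C1 and C4 have opposite parity, so their axial bonds point in opposite directions.
With opposite-parity carbons, two substituents on the same face are one axial and one equatorial; opposite faces give both axial or both equatorial.
Here the groups are axial/axial → opposite face → trans.

trans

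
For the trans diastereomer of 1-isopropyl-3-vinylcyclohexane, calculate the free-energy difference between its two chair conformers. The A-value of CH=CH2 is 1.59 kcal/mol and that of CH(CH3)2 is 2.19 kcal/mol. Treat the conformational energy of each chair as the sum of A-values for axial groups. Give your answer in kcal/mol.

0.60 kcal/mol

C1 and C3 have the same parity, so for the trans isomer the two substituents are one axial and one equatorial in each chair.
Chair I (vinyl axial, isopropyl equatorial): E = 1.59 kcal/mol.
Chair II (vinyl equatorial, isopropyl axial): E = 2.19 kcal/mol.
ΔE = 2.19 − 1.59 = 0.60 kcal/mol; chair I is more stable.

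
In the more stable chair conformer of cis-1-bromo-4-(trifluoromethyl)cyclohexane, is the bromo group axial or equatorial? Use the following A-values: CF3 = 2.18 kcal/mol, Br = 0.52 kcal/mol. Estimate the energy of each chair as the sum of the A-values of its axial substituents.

axial

C1 and C4 have opposite parity, so for the cis isomer the two substituents are one axial and one equatorial in each chair.
Chair I (trifluoromethyl axial, bromo equatorial): E = 2.18 kcal/mol.
Chair II (trifluoromethyl equatorial, bromo axial): E = 0.52 kcal/mol.
Chair II is the more stable (lower-energy) conformer, and in that chair the bromo group is axial.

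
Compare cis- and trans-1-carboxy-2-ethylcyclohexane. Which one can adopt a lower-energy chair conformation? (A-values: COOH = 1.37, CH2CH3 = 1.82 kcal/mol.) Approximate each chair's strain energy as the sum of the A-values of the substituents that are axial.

trans

At 1,2 positions (parity opposite): cis → (a,e or e,a); trans → (e,e or a,a).
Best chair for cis: E = 1.37 kcal/mol; best chair for trans: E = 0.00 kcal/mol.
The trans isomer is lower by 1.37 kcal/mol.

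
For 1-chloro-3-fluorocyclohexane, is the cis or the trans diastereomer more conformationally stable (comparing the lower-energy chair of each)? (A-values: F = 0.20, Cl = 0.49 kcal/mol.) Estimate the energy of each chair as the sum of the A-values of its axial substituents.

cis

At 1,3 positions (parity same): cis → (e,e or a,a); trans → (a,e or e,a).
Best chair for cis: E = 0.00 kcal/mol; best chair for trans: E = 0.20 kcal/mol.
The cis isomer is lower by 0.20 kcal/mol.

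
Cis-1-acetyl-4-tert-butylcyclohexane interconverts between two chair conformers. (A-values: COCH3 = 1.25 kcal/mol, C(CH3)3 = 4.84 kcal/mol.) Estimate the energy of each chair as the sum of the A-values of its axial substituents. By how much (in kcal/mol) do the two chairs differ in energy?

3.59 kcal/mol

C1 and C4 have opposite parity, so for the cis isomer the two substituents are one axial and one equatorial in each chair.
Chair I (acetyl axial, tert-butyl equatorial): E = 1.25 kcal/mol.
Chair II (acetyl equatorial, tert-butyl axial): E = 4.84 kcal/mol.
ΔE = 4.84 − 1.25 = 3.59 kcal/mol; chair I is more stable.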